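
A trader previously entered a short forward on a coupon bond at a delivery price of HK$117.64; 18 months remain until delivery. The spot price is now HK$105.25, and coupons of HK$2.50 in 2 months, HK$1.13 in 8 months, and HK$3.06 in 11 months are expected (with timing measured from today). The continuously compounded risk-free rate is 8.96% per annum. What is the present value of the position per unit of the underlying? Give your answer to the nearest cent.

PV(remaining coupons) I = 2.50·e^(−0.0896·2/12) + 1.13·e^(−0.0896·8/12) + 3.06·e^(−0.0896·11/12) = 6.3461
Current forward F = (S − I)·e^(rT) = (105.25 − 6.3461)·e^(0.0896·18/12) = 98.9039 × 1.143850 = 113.1312
Value (long) = (F − K)·e^(−rT) = (113.1312 − 117.64) × 0.874240 = -3.9418
Short position value = −(long value) = HK$3.94

HK$3.94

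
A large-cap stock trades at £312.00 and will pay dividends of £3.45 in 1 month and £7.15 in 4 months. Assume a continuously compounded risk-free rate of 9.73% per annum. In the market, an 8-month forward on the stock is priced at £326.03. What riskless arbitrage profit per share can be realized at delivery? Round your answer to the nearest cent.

PV(dividends) I = 3.45·e^(−0.0973·1/12) + 7.15·e^(−0.0973·4/12) = 10.3440
Fair forward F* = (S − I)·e^(rT) = (312.00 − 10.3440)·e^0.064867 = 301.6560 × 1.067017 = 321.8721
Market £326.03 > fair 321.8721: forward overpriced → cash-and-carry (borrow at r, buy the stock and collect the dividends, short the forward).
Profit at T = |F_mkt − F*| = |326.03 − 321.8721| = £4.16 per share

£4.16 per share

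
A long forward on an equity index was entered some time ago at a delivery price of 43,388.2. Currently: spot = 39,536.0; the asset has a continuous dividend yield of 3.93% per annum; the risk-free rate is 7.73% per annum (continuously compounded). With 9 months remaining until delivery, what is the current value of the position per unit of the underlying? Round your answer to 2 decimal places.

-2556.61

Current fair forward for the remaining 9 months: F = S·e^((r − q)·T), (r − q) = 0.0773 − 0.0393 = 0.0380
F = 39536.0 · e^(0.0380 × 9/12) = 39536.0 × 1.02891001 = 40678.9862
Value of long forward = (F − K)·e^(−rT) = (40678.9862 − 43388.2) · e^(−0.0773·9/12)
= -2709.2138 × 0.94367354 = -2556.61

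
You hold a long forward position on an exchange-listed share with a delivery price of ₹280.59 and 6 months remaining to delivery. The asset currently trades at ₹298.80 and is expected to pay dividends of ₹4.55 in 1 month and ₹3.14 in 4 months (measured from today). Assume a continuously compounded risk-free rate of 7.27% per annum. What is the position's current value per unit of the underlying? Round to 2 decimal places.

₹20.64

PV(remaining dividends) I = 4.55·e^(−0.0727·1/12) + 3.14·e^(−0.0727·4/12) = 7.5873
Current forward F = (S − I)·e^(rT) = (298.80 − 7.5873)·e^(0.0727·6/12) = 291.2127 × 1.037019 = 301.9931
Value (long) = (F − K)·e^(−rT) = (301.9931 − 280.59) × 0.964303 = 20.6391
Value = ₹20.64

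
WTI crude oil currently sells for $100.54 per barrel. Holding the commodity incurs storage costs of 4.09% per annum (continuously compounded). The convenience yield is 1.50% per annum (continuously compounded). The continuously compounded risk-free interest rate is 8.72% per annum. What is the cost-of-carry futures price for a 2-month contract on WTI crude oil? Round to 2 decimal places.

$102.45 per barrel

Net carry = r + u − y = 0.0872 + 0.0409 − 0.0150 = 0.1131
F = S·e^((r+u−y)T) = 100.54 · e^(0.1131 × 2/12) = 100.54 · e^0.018850
= 100.54 × 1.019029 = $102.45 per barrel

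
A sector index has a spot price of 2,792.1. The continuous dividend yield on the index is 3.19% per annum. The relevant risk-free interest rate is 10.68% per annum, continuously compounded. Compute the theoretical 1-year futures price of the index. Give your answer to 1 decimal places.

3,009.3

F = S·e^((r − q)T) = 2792.1 · e^((0.1068 − 0.0319) × 12/12)
= 2792.1 · e^0.074900 = 2792.1 × 1.077776
F = 3,009.3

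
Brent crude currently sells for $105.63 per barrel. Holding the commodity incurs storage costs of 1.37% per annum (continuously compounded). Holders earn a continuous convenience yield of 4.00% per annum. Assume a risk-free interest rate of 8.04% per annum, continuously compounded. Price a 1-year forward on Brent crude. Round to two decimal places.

Net carry = r + u − y = 0.0804 + 0.0137 − 0.0400 = 0.0541
F = S·e^((r+u−y)T) = 105.63 · e^(0.0541 × 1) = 105.63 · e^0.054100
= 105.63 × 1.055590 = $111.50 per barrel

$111.50 per barrel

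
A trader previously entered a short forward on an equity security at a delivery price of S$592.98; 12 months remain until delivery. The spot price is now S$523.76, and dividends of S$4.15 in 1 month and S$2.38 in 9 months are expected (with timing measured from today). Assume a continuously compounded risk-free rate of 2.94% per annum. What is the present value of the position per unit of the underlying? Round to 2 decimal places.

S$58.51

PV(remaining dividends) I = 4.15·e^(−0.0294·1/12) + 2.38·e^(−0.0294·9/12) = 6.4679
Current forward F = (S − I)·e^(rT) = (523.76 − 6.4679)·e^(0.0294·12/12) = 517.2921 × 1.029836 = 532.7260
Value (long) = (F − K)·e^(−rT) = (532.7260 − 592.98) × 0.971028 = -58.5083
Short position value = −(long value) = S$58.51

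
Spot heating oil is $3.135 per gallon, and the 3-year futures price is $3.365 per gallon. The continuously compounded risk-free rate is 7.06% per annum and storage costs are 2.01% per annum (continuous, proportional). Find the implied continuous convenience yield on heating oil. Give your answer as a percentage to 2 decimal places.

6.71%

F = S·e^((r+u−y)T) ⇒ (r+u−y) = ln(F/S)/T
ln(3.365/3.135) = 0.070799; /T ⇒ 0.023600
y = r + u − ln(F/S)/T = 0.0706 + 0.0201 − 0.023600 = 0.067100
y = 6.71%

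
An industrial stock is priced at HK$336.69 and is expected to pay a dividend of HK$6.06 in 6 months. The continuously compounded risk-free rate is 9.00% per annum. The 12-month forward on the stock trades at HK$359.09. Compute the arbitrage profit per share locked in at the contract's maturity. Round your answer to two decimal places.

PV(dividends) I = 6.06·e^(−0.0900·6/12) = 5.7933
Fair forward F* = (S − I)·e^(rT) = (336.69 − 5.7933)·e^0.090000 = 330.8967 × 1.094174 = 362.0586
Market HK$359.09 < fair 362.0586: forward underpriced → reverse cash-and-carry (short the stock, invest proceeds at r, pay the dividends, go long the forward).
Profit at T = |F_mkt − F*| = |359.09 − 362.0586| = HK$2.97 per share

HK$2.97 per share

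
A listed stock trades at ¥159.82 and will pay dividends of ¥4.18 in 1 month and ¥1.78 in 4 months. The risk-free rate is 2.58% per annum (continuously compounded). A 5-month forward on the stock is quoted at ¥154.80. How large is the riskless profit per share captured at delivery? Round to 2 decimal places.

PV(dividends) I = 4.18·e^(−0.0258·1/12) + 1.78·e^(−0.0258·4/12) = 5.9358
Fair forward F* = (S − I)·e^(rT) = (159.82 − 5.9358)·e^0.010750 = 153.8842 × 1.010808 = 155.5474
Market ¥154.80 < fair 155.5474: forward underpriced → reverse cash-and-carry (short the stock, invest proceeds at r, pay the dividends, go long the forward).
Profit at T = |F_mkt − F*| = |154.80 − 155.5474| = ¥0.75 per share

¥0.75 per share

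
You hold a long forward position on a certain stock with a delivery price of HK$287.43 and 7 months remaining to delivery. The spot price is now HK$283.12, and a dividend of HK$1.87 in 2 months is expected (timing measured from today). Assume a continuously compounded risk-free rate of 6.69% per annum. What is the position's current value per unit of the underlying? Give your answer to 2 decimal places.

PV(remaining dividends) I = 1.87·e^(−0.0669·2/12) = 1.8493
Current forward F = (S − I)·e^(rT) = (283.12 − 1.8493)·e^(0.0669·7/12) = 281.2707 × 1.039796 = 292.4641
Value (long) = (F − K)·e^(−rT) = (292.4641 − 287.43) × 0.961727 = 4.8414
Value = HK$4.84

HK$4.84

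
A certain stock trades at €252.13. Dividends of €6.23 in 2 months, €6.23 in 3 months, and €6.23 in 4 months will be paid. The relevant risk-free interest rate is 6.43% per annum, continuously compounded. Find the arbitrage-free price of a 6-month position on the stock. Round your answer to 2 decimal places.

€241.37

PV(dividends) I = 6.23·e^(−0.0643·2/12) + 6.23·e^(−0.0643·3/12) + 6.23·e^(−0.0643·4/12)
I = 6.1636 + 6.1307 + 6.0979 = 18.3922
F = (S − I)·e^(rT) = (252.13 − 18.3922) · e^(0.0643·6/12)
= 233.7378 · e^0.032150 = 233.7378 × 1.032672 = €241.37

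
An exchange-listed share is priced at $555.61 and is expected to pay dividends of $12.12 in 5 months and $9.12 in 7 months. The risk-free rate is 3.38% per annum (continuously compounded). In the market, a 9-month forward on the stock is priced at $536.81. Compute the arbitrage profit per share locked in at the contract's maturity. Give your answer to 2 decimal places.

$11.64 per share

PV(dividends) I = 12.12·e^(−0.0338·5/12) + 9.12·e^(−0.0338·7/12) = 20.8925
Fair forward F* = (S − I)·e^(rT) = (555.61 − 20.8925)·e^0.025350 = 534.7175 × 1.025674 = 548.4458
Market $536.81 < fair 548.4458: forward underpriced → reverse cash-and-carry (short the stock, invest proceeds at r, pay the dividends, go long the forward).
Profit at T = |F_mkt − F*| = |536.81 − 548.4458| = $11.64 per share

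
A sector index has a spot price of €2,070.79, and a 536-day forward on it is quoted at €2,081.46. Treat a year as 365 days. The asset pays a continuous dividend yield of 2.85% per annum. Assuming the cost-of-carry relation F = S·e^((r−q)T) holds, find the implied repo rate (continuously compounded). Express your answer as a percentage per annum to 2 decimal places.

3.20%

From F = S·e^((r−q)T): (r − q) = ln(F/S)/T
ln(2081.46/2070.79) = ln(1.005153) = 0.005140
(r − q) = 0.005140 / (536/365) = 0.003500
r = ln(F/S)/T + q = 0.003500 + 0.0285 = 0.032000
r = 3.20%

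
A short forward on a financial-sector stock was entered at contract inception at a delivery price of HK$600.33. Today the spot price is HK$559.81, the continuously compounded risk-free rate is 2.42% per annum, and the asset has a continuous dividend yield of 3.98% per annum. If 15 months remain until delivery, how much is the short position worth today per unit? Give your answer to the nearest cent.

Current fair forward for the remaining 15 months: F = S·e^((r − q)·T), (r − q) = 0.0242 − 0.0398 = -0.0156
F = 559.81 · e^(-0.0156 × 15/12) = 559.81 × 0.980689 = 548.9995
Value of long forward = (F − K)·e^(−rT) = (548.9995 − 600.33) · e^(−0.0242·15/12)
= -51.3305 × 0.970203 = -49.80
Short position value = −(long value) = HK$49.80

HK$49.80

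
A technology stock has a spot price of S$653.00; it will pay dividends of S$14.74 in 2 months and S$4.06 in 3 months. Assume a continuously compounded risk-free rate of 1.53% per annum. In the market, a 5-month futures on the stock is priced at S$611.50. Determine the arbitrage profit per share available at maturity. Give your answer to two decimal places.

S$26.81 per share

PV(dividends) I = 14.74·e^(−0.0153·2/12) + 4.06·e^(−0.0153·3/12) = 18.7470
Fair futures F* = (S − I)·e^(rT) = (653.00 − 18.7470)·e^0.006375 = 634.2530 × 1.006395 = 638.3090
Market S$611.50 < fair 638.3090: forward underpriced → reverse cash-and-carry (short the stock, invest proceeds at r, pay the dividends, go long the forward).
Profit at T = |F_mkt − F*| = |611.50 − 638.3090| = S$26.81 per share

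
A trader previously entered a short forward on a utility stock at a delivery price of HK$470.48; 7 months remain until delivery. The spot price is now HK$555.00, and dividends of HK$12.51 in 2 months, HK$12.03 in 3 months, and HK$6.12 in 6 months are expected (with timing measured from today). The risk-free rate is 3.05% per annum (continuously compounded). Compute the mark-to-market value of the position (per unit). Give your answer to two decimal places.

PV(remaining dividends) I = 12.51·e^(−0.0305·2/12) + 12.03·e^(−0.0305·3/12) + 6.12·e^(−0.0305·6/12) = 30.4126
Current forward F = (S − I)·e^(rT) = (555.00 − 30.4126)·e^(0.0305·7/12) = 524.5874 × 1.017951 = 534.0043
Value (long) = (F − K)·e^(−rT) = (534.0043 − 470.48) × 0.982366 = 62.4041
Short position value = −(long value) = -HK$62.40

-HK$62.40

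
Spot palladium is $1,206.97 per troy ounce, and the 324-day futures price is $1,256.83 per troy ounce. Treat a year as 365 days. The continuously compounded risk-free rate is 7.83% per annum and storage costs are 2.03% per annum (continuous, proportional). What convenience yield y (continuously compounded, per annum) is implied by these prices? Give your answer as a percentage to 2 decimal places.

5.30%

F = S·e^((r+u−y)T) ⇒ (r+u−y) = ln(F/S)/T
ln(1256.83/1206.97) = 0.040480; /T ⇒ 0.045602
y = r + u − ln(F/S)/T = 0.0783 + 0.0203 − 0.045602 = 0.052998
y = 5.30%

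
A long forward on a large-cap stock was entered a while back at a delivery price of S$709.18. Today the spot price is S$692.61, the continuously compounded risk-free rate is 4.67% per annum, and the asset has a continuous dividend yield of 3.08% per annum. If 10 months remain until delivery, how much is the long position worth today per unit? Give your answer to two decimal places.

-S$7.05

Current fair forward for the remaining 10 months: F = S·e^((r − q)·T), (r − q) = 0.0467 − 0.0308 = 0.0159
F = 692.61 · e^(0.0159 × 10/12) = 692.61 × 1.013338 = 701.8480
Value of long forward = (F − K)·e^(−rT) = (701.8480 − 709.18) · e^(−0.0467·10/12)
= -7.3320 × 0.961831 = -7.05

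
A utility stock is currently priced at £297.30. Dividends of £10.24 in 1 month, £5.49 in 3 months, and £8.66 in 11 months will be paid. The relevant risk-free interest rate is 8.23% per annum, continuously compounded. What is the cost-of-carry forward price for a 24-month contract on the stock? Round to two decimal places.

£322.70

PV(dividends) I = 10.24·e^(−0.0823·1/12) + 5.49·e^(−0.0823·3/12) + 8.66·e^(−0.0823·11/12)
I = 10.1700 + 5.3782 + 8.0307 = 23.5789
F = (S − I)·e^(rT) = (297.30 − 23.5789) · e^(0.0823·24/12)
= 273.7211 · e^0.164600 = 273.7211 × 1.178921 = £322.70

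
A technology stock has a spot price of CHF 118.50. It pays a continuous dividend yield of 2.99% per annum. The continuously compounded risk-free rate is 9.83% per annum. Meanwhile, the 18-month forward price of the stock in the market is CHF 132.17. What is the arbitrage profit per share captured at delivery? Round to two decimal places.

Fair forward: F* = S·e^(carry·T), with carry = (r − q) = 0.0983 − 0.0299 = 0.0684
F* = 118.50 · e^(0.0684 × 18/12) = 118.50 · e^0.102600 = 118.50 × 1.108048 = CHF 131.3037
Market CHF 132.17 > fair CHF 131.3037: forward overpriced → cash-and-carry (buy spot, short the forward).
At maturity, profit = |F_mkt − F*| = |132.17 − 131.3037| = CHF 0.87 per share

CHF 0.87 per share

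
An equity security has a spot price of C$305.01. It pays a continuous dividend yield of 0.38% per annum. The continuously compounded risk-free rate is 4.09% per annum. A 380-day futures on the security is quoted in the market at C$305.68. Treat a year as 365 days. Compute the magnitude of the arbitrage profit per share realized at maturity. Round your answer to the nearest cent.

Fair futures: F* = S·e^(carry·T), with carry = (r − q) = 0.0409 − 0.0038 = 0.0371
F* = 305.01 · e^(0.0371 × 380/365) = 305.01 · e^0.038625 = 305.01 × 1.039381 = C$317.0216
Market C$305.68 < fair C$317.0216: forward underpriced → reverse cash-and-carry (short spot, go long the forward).
At maturity, profit = |F_mkt − F*| = |305.68 − 317.0216| = C$11.34 per share

C$11.34 per share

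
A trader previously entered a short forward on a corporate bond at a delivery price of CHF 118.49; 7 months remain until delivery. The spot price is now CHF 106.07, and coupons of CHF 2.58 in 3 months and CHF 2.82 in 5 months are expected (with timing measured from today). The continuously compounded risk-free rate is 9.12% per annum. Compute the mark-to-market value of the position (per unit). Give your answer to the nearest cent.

CHF 11.52

PV(remaining coupons) I = 2.58·e^(−0.0912·3/12) + 2.82·e^(−0.0912·5/12) = 5.2367
Current forward F = (S − I)·e^(rT) = (106.07 − 5.2367)·e^(0.0912·7/12) = 100.8333 × 1.054641 = 106.3429
Value (long) = (F − K)·e^(−rT) = (106.3429 − 118.49) × 0.948190 = -11.5178
Short position value = −(long value) = CHF 11.52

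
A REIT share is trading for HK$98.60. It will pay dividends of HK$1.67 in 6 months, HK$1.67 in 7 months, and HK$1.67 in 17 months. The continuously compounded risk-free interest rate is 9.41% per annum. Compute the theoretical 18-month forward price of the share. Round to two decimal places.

PV(dividends) I = 1.67·e^(−0.0941·6/12) + 1.67·e^(−0.0941·7/12) + 1.67·e^(−0.0941·17/12)
I = 1.5932 + 1.5808 + 1.4616 = 4.6356
F = (S − I)·e^(rT) = (98.60 − 4.6356) · e^(0.0941·18/12)
= 93.9644 · e^0.141150 = 93.9644 × 1.151597 = HK$108.21

HK$108.21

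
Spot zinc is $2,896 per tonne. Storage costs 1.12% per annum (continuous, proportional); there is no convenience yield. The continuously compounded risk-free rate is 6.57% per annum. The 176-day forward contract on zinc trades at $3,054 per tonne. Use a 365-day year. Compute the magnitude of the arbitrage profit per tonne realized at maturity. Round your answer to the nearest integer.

Fair forward: F* = S·e^(carry·T), with carry = (r + u) = 0.0657 + 0.0112 = 0.0769
F* = 2896 · e^(0.0769 × 176/365) = 2896 · e^0.037081 = 2896 × 1.037777 = $3005.4022
Market $3054 > fair $3005.4022: forward overpriced → cash-and-carry (buy spot, short the forward).
At maturity, profit = |F_mkt − F*| = |3054 − 3005.4022| = $49 per tonne

$49 per tonne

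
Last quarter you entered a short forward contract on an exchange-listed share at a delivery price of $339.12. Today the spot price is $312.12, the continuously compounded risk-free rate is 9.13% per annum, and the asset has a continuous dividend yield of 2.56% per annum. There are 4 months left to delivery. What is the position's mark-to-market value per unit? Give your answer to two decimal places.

$19.49

Current fair forward for the remaining 4 months: F = S·e^((r − q)·T), (r − q) = 0.0913 − 0.0256 = 0.0657
F = 312.12 · e^(0.0657 × 4/12) = 312.12 × 1.022142 = 319.0310
Value of long forward = (F − K)·e^(−rT) = (319.0310 − 339.12) · e^(−0.0913·4/12)
= -20.0890 × 0.970025 = -19.49
Short position value = −(long value) = $19.49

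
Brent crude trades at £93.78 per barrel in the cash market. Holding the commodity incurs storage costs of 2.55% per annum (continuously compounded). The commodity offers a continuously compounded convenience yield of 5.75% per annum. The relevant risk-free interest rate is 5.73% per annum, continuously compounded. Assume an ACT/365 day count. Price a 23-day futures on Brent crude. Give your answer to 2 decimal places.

£93.93 per barrel

Net carry = r + u − y = 0.0573 + 0.0255 − 0.0575 = 0.0253
F = S·e^((r+u−y)T) = 93.78 · e^(0.0253 × 23/365) = 93.78 · e^0.001594
= 93.78 × 1.001595 = £93.93 per barrel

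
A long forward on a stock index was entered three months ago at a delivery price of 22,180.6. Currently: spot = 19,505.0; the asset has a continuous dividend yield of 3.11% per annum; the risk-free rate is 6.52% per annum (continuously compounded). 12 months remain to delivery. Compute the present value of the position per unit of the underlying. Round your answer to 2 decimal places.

Current fair forward for the remaining 12 months: F = S·e^((r − q)·T), (r − q) = 0.0652 − 0.0311 = 0.0341
F = 19505.0 · e^(0.0341 × 12/12) = 19505.0 × 1.03468807 = 20181.5908
Value of long forward = (F − K)·e^(−rT) = (20181.5908 − 22180.6) · e^(−0.0652·12/12)
= -1999.0092 × 0.93688007 = -1872.83

-1872.83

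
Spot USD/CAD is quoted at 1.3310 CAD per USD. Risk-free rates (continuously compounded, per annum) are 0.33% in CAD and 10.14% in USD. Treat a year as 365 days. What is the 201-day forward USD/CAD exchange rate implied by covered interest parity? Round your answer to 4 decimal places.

F = S·e^((r_CAD − r_USD)T) = 1.3310 · e^((0.0033 − 0.1014) × 201/365)
= 1.3310 · e^-0.054022 = 1.3310 × 0.947411
F = 1.2610 CAD per USD

1.2610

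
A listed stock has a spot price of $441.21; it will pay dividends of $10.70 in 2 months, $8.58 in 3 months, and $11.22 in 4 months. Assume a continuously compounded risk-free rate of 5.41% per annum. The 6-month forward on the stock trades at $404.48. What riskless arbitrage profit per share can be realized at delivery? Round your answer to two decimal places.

$17.91 per share

PV(dividends) I = 10.70·e^(−0.0541·2/12) + 8.58·e^(−0.0541·3/12) + 11.22·e^(−0.0541·4/12) = 30.0882
Fair forward F* = (S − I)·e^(rT) = (441.21 − 30.0882)·e^0.027050 = 411.1218 × 1.027419 = 422.3943
Market $404.48 < fair 422.3943: forward underpriced → reverse cash-and-carry (short the stock, invest proceeds at r, pay the dividends, go long the forward).
Profit at T = |F_mkt − F*| = |404.48 − 422.3943| = $17.91 per share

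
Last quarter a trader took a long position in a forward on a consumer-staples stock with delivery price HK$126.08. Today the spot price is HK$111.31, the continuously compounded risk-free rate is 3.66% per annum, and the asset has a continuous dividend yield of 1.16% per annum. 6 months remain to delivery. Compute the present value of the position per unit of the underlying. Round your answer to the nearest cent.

-HK$13.13

Current fair forward for the remaining 6 months: F = S·e^((r − q)·T), (r − q) = 0.0366 − 0.0116 = 0.0250
F = 111.31 · e^(0.0250 × 6/12) = 111.31 × 1.012578 = 112.7101
Value of long forward = (F − K)·e^(−rT) = (112.7101 − 126.08) · e^(−0.0366·6/12)
= -13.3699 × 0.981866 = -13.13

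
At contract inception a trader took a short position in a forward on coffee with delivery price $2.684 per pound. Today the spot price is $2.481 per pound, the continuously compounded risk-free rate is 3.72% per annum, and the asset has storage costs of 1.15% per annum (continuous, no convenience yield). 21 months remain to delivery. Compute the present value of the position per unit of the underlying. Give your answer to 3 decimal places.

Current fair forward for the remaining 21 months: F = S·e^((r + u)·T), (r + u) = 0.0372 + 0.0115 = 0.0487
F = 2.481 · e^(0.0487 × 21/12) = 2.481 × 1.088962 = 2.7017
Value of long forward = (F − K)·e^(−rT) = (2.7017 − 2.684) · e^(−0.0372·21/12)
= 0.0177 × 0.936974 = 0.017
Short position value = −(long value) = -$0.017

-$0.017 per pound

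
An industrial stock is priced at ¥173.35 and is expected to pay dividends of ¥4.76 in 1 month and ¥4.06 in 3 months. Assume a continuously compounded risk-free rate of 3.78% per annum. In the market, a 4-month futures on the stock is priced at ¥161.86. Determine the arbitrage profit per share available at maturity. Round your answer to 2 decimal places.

¥4.81 per share

PV(dividends) I = 4.76·e^(−0.0378·1/12) + 4.06·e^(−0.0378·3/12) = 8.7668
Fair futures F* = (S − I)·e^(rT) = (173.35 − 8.7668)·e^0.012600 = 164.5832 × 1.012680 = 166.6701
Market ¥161.86 < fair 166.6701: forward underpriced → reverse cash-and-carry (short the stock, invest proceeds at r, pay the dividends, go long the forward).
Profit at T = |F_mkt − F*| = |161.86 − 166.6701| = ¥4.81 per share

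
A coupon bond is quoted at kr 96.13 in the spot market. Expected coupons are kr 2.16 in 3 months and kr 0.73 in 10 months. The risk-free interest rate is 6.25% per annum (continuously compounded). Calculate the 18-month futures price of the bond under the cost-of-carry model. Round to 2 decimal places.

PV(coupons) I = 2.16·e^(−0.0625·3/12) + 0.73·e^(−0.0625·10/12)
I = 2.1265 + 0.6930 = 2.8195
F = (S − I)·e^(rT) = (96.13 − 2.8195) · e^(0.0625·18/12)
= 93.3105 · e^0.093750 = 93.3105 × 1.098285 = kr 102.48

kr 102.48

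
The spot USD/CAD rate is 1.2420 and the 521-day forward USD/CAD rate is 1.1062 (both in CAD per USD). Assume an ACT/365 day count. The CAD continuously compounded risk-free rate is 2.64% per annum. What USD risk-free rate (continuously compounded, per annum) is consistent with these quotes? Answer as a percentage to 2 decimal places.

F = S·e^((r_CAD − r_USD)T) ⇒ r_USD = r_CAD − ln(F/S)/T
ln(1.1062/1.2420) = -0.115792; /(521/365) = -0.081121
r_USD = 0.0264 + 0.081121 = 0.107521
r_USD = 10.75%

10.75%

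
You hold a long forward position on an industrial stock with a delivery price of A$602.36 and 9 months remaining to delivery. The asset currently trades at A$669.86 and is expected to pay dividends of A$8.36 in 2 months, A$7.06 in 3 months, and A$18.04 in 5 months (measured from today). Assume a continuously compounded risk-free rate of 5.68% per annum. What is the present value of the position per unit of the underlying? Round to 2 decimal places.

PV(remaining dividends) I = 8.36·e^(−0.0568·2/12) + 7.06·e^(−0.0568·3/12) + 18.04·e^(−0.0568·5/12) = 32.8598
Current forward F = (S − I)·e^(rT) = (669.86 − 32.8598)·e^(0.0568·9/12) = 637.0002 × 1.043520 = 664.7224
Value (long) = (F − K)·e^(−rT) = (664.7224 − 602.36) × 0.958295 = 59.7616
Value = A$59.76

A$59.76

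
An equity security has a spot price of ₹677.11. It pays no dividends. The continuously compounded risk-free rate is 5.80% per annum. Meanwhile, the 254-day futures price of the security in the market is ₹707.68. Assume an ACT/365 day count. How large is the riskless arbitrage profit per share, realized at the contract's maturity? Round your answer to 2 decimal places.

Fair futures: F* = S·e^(carry·T), with carry = r = 0.0580
F* = 677.11 · e^(0.0580 × 254/365) = 677.11 · e^0.040362 = 677.11 × 1.041188 = ₹704.9988
Market ₹707.68 > fair ₹704.9988: forward overpriced → cash-and-carry (buy spot, short the forward).
At maturity, profit = |F_mkt − F*| = |707.68 − 704.9988| = ₹2.68 per share

₹2.68 per share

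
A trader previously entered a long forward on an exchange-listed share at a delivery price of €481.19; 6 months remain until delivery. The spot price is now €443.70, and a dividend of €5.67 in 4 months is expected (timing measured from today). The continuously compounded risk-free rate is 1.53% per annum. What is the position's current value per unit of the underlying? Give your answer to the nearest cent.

PV(remaining dividends) I = 5.67·e^(−0.0153·4/12) = 5.6412
Current forward F = (S − I)·e^(rT) = (443.70 − 5.6412)·e^(0.0153·6/12) = 438.0588 × 1.007679 = 441.4227
Value (long) = (F − K)·e^(−rT) = (441.4227 − 481.19) × 0.992379 = -39.4642
Value = -€39.46

-€39.46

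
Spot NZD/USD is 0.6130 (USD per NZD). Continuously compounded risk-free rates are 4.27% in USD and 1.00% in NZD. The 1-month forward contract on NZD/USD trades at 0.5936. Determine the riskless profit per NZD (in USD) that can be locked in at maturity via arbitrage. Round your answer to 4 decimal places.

0.0211 per NZD (in USD)

Fair forward: F* = S·e^(carry·T), with carry = (r_USD − r_NZD) = 0.0427 − 0.0100 = 0.0327
F* = 0.6130 · e^(0.0327 × 1/12) = 0.6130 · e^0.002725 = 0.6130 × 1.002729 = 0.6147
Market 0.5936 < fair 0.6147: forward underpriced → reverse cash-and-carry (short spot, go long the forward).
At maturity, profit = |F_mkt − F*| = |0.5936 − 0.6147| = 0.0211 per NZD (in USD)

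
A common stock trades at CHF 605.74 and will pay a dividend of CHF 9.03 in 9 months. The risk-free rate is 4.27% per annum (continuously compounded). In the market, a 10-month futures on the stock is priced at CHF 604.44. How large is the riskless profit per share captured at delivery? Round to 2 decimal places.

PV(dividends) I = 9.03·e^(−0.0427·9/12) = 8.7454
Fair futures F* = (S − I)·e^(rT) = (605.74 − 8.7454)·e^0.035583 = 596.9946 × 1.036224 = 618.6201
Market CHF 604.44 < fair 618.6201: forward underpriced → reverse cash-and-carry (short the stock, invest proceeds at r, pay the dividends, go long the forward).
Profit at T = |F_mkt − F*| = |604.44 − 618.6201| = CHF 14.18 per share

CHF 14.18 per share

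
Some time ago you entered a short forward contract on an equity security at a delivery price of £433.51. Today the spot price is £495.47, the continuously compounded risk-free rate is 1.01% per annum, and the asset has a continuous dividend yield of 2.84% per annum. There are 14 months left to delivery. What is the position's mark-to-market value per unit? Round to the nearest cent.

Current fair forward for the remaining 14 months: F = S·e^((r − q)·T), (r − q) = 0.0101 − 0.0284 = -0.0183
F = 495.47 · e^(-0.0183 × 14/12) = 495.47 × 0.978876 = 485.0037
Value of long forward = (F − K)·e^(−rT) = (485.0037 − 433.51) · e^(−0.0101·14/12)
= 51.4937 × 0.988286 = 50.89
Short position value = −(long value) = -£50.89

-£50.89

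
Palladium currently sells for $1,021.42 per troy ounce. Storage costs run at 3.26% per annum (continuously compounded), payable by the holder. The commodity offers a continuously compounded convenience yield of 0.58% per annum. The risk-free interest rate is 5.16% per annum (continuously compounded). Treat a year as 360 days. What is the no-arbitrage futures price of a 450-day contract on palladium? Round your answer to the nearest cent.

$1,126.59 per troy ounce

Net carry = r + u − y = 0.0516 + 0.0326 − 0.0058 = 0.0784
F = S·e^((r+u−y)T) = 1021.42 · e^(0.0784 × 450/360) = 1021.42 · e^0.09800000
= 1021.42 × 1.10296279 = $1,126.59 per troy ounce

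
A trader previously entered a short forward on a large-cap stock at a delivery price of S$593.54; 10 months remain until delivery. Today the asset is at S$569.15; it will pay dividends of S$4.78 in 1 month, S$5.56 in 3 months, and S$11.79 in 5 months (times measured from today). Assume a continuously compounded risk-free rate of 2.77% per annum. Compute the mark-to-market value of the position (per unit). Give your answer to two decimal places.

PV(remaining dividends) I = 4.78·e^(−0.0277·1/12) + 5.56·e^(−0.0277·3/12) + 11.79·e^(−0.0277·5/12) = 21.9453
Current forward F = (S − I)·e^(rT) = (569.15 − 21.9453)·e^(0.0277·10/12) = 547.2047 × 1.023352 = 559.9830
Value (long) = (F − K)·e^(−rT) = (559.9830 − 593.54) × 0.977181 = -32.7913
Short position value = −(long value) = S$32.79

S$32.79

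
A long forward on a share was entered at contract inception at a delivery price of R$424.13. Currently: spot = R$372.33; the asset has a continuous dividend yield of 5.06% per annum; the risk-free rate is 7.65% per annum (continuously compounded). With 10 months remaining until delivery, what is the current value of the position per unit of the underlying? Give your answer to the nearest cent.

Current fair forward for the remaining 10 months: F = S·e^((r − q)·T), (r − q) = 0.0765 − 0.0506 = 0.0259
F = 372.33 · e^(0.0259 × 10/12) = 372.33 × 1.021818 = 380.4535
Value of long forward = (F − K)·e^(−rT) = (380.4535 − 424.13) · e^(−0.0765·10/12)
= -43.6765 × 0.938240 = -40.98

-R$40.98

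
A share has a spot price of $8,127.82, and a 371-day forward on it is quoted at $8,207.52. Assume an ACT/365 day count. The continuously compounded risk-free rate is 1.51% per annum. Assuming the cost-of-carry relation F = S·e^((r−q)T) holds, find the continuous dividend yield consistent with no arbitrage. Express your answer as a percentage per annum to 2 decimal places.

0.55%

From F = S·e^((r−q)T): (r − q) = ln(F/S)/T
ln(8207.52/8127.82) = ln(1.009806) = 0.009758
(r − q) = 0.009758 / (371/365) = 0.009600
q = r − ln(F/S)/T = 0.0151 − 0.009600 = 0.005500
q = 0.55%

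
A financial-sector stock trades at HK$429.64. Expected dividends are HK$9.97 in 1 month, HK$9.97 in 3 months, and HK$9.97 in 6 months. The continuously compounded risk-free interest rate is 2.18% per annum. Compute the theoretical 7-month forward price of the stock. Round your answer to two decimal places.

HK$405.03

PV(dividends) I = 9.97·e^(−0.0218·1/12) + 9.97·e^(−0.0218·3/12) + 9.97·e^(−0.0218·6/12)
I = 9.9519 + 9.9158 + 9.8619 = 29.7296
F = (S − I)·e^(rT) = (429.64 − 29.7296) · e^(0.0218·7/12)
= 399.9104 · e^0.012717 = 399.9104 × 1.012798 = HK$405.03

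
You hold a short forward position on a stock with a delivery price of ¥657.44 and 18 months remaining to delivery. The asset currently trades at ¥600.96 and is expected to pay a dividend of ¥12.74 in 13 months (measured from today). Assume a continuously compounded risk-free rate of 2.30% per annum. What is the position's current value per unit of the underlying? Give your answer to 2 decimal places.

¥46.61

PV(remaining dividends) I = 12.74·e^(−0.0230·13/12) = 12.4265
Current forward F = (S − I)·e^(rT) = (600.96 − 12.4265)·e^(0.0230·18/12) = 588.5335 × 1.035102 = 609.1922
Value (long) = (F − K)·e^(−rT) = (609.1922 − 657.44) × 0.966088 = -46.6116
Short position value = −(long value) = ¥46.61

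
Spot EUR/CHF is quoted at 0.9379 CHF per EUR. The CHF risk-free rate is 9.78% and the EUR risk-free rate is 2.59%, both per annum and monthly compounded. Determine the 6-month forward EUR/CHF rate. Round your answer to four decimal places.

By covered interest parity, F = S · (1+r_CHF/12)^(12T) / (1+r_EUR/12)^(12T)
= 0.9379 × 1.049907 / 1.013020 = 0.9379 × 1.036413
F = 0.9721 CHF per EUR

0.9721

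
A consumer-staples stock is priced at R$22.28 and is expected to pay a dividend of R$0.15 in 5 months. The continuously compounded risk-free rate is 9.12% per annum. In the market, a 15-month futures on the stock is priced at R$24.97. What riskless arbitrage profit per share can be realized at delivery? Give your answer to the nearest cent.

R$0.16 per share

PV(dividends) I = 0.15·e^(−0.0912·5/12) = 0.1444
Fair futures F* = (S − I)·e^(rT) = (22.28 − 0.1444)·e^0.114000 = 22.1356 × 1.120752 = 24.8085
Market R$24.97 > fair 24.8085: forward overpriced → cash-and-carry (borrow at r, buy the stock and collect the dividends, short the forward).
Profit at T = |F_mkt − F*| = |24.97 − 24.8085| = R$0.16 per share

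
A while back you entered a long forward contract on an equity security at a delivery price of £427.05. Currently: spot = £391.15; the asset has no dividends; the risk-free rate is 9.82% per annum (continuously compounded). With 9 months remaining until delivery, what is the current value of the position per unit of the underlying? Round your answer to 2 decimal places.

Current fair forward for the remaining 9 months: F = S·e^(r·T), r = 0.0982
F = 391.15 · e^(0.0982 × 9/12) = 391.15 × 1.076430 = 421.0456
Value of long forward = (F − K)·e^(−rT) = (421.0456 − 427.05) · e^(−0.0982·9/12)
= -6.0044 × 0.928997 = -5.58

-£5.58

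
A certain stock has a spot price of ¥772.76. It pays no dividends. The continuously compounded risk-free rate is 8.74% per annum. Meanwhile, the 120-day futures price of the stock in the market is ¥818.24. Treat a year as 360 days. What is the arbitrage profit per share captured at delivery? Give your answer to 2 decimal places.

Fair futures: F* = S·e^(carry·T), with carry = r = 0.0874
F* = 772.76 · e^(0.0874 × 120/360) = 772.76 · e^0.029133 = 772.76 × 1.029562 = ¥795.6043
Market ¥818.24 > fair ¥795.6043: forward overpriced → cash-and-carry (buy spot, short the forward).
At maturity, profit = |F_mkt − F*| = |818.24 − 795.6043| = ¥22.64 per share

¥22.64 per share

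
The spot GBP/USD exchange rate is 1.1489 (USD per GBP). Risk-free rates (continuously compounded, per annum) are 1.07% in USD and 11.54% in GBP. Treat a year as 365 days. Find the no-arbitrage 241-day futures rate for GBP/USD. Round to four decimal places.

F = S·e^((r_USD − r_GBP)T) = 1.1489 · e^((0.0107 − 0.1154) × 241/365)
= 1.1489 · e^-0.069131 = 1.1489 × 0.933204
F = 1.0722 USD per GBP

1.0722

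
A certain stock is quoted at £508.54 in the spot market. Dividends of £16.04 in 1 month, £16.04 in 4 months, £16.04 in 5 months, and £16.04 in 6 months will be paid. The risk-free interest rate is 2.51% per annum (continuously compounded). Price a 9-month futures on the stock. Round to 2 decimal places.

£453.37

PV(dividends) I = 16.04·e^(−0.0251·1/12) + 16.04·e^(−0.0251·4/12) + 16.04·e^(−0.0251·5/12) + 16.04·e^(−0.0251·6/12)
I = 16.0065 + 15.9064 + 15.8731 + 15.8400 = 63.6260
F = (S − I)·e^(rT) = (508.54 − 63.6260) · e^(0.0251·9/12)
= 444.9140 · e^0.018825 = 444.9140 × 1.019003 = £453.37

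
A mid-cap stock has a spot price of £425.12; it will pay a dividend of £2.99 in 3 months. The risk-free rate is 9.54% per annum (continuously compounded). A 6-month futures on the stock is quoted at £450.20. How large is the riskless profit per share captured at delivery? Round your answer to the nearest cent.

PV(dividends) I = 2.99·e^(−0.0954·3/12) = 2.9195
Fair futures F* = (S − I)·e^(rT) = (425.12 − 2.9195)·e^0.047700 = 422.2005 × 1.048856 = 442.8275
Market £450.20 > fair 442.8275: forward overpriced → cash-and-carry (borrow at r, buy the stock and collect the dividends, short the forward).
Profit at T = |F_mkt − F*| = |450.20 − 442.8275| = £7.37 per share

£7.37 per share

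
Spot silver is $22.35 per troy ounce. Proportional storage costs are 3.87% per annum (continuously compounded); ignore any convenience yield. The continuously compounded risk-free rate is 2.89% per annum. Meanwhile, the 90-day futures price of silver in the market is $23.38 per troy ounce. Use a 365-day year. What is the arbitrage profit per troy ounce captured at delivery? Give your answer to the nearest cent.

Fair futures: F* = S·e^(carry·T), with carry = (r + u) = 0.0289 + 0.0387 = 0.0676
F* = 22.35 · e^(0.0676 × 90/365) = 22.35 · e^0.016668 = 22.35 × 1.016808 = $22.7257
Market $23.38 > fair $22.7257: forward overpriced → cash-and-carry (buy spot, short the forward).
At maturity, profit = |F_mkt − F*| = |23.38 − 22.7257| = $0.65 per troy ounce

$0.65 per troy ounce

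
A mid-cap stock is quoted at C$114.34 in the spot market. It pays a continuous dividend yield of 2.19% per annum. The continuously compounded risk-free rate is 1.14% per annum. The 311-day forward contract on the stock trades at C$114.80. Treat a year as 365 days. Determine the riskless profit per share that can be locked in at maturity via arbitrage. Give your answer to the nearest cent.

Fair forward: F* = S·e^(carry·T), with carry = (r − q) = 0.0114 − 0.0219 = -0.0105
F* = 114.34 · e^(-0.0105 × 311/365) = 114.34 · e^-0.008947 = 114.34 × 0.991093 = C$113.3216
Market C$114.80 > fair C$113.3216: forward overpriced → cash-and-carry (buy spot, short the forward).
At maturity, profit = |F_mkt − F*| = |114.80 − 113.3216| = C$1.48 per share

C$1.48 per share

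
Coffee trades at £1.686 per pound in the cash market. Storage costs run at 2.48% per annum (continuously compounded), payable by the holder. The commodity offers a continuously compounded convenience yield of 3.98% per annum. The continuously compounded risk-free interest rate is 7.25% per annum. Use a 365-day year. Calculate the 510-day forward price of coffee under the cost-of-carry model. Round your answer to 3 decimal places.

£1.827 per pound

Net carry = r + u − y = 0.0725 + 0.0248 − 0.0398 = 0.0575
F = S·e^((r+u−y)T) = 1.686 · e^(0.0575 × 510/365) = 1.686 · e^0.080342
= 1.686 × 1.083658 = £1.827 per pound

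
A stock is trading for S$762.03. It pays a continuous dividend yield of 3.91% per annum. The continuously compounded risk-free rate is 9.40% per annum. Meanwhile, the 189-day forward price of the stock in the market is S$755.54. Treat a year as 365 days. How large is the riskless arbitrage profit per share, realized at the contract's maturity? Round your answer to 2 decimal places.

Fair forward: F* = S·e^(carry·T), with carry = (r − q) = 0.0940 − 0.0391 = 0.0549
F* = 762.03 · e^(0.0549 × 189/365) = 762.03 · e^0.028428 = 762.03 × 1.028836 = S$784.0039
Market S$755.54 < fair S$784.0039: forward underpriced → reverse cash-and-carry (short spot, go long the forward).
At maturity, profit = |F_mkt − F*| = |755.54 − 784.0039| = S$28.46 per share

S$28.46 per share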